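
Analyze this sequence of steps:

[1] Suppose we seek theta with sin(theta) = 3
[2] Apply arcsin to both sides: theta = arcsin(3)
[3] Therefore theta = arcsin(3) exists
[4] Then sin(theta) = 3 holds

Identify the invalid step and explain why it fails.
Step 2: Apply arcsin to both sides: theta = arcsin(3)

Step 2 applies arcsin to 3. However, arcsin(x) is only defined for x in [-1, 1] because sin(theta) can only produce values in that range. Since |3| > 1, arcsin(3) is undefined. There is no angle whose sine equals 3.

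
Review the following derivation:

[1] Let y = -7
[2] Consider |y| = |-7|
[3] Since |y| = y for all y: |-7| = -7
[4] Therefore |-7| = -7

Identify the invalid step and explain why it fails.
Step 3: Since |y| = y for all y: |-7| = -7

Step 3 incorrectly states that |y| = y for all y. The correct definition is |y| = y when y >= 0, and |y| = -y when y < 0. Since -7 < 0, we have |-7| = -(-7) = 7, not -7.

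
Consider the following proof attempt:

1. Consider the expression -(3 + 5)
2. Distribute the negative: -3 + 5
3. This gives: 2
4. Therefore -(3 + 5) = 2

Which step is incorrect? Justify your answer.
Step 2: Distribute the negative: -3 + 5

Step 2 incorrectly distributes the negative sign. The correct distribution is -(3 + 5) = -3 - 5 = -8. The negative must be applied to both terms, not just the first. The error treats -(3 + 5) as -3 + 5, which equals 2 instead of -8.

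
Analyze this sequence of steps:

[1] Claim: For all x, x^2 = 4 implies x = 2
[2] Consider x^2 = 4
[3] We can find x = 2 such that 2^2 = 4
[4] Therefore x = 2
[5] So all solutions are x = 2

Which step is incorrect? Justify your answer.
Step 4: Therefore x = 2

Step 4 incorrectly concludes that x = 2 is the only solution. The proof shows that x = 2 is A solution (existence), but does not show it is the ONLY solution (uniqueness). In fact, x = -2 is also a solution since (-2)^2 = 4. Finding one solution doesn't prove there are no others.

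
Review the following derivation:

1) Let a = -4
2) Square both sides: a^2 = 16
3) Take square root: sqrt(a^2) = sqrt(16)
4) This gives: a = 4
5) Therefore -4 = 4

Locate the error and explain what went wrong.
Step 4: This gives: a = 4

Step 4 incorrectly states that sqrt(a^2) = a. The correct identity is sqrt(a^2) = |a|. Since a = -4 < 0, we have sqrt(a^2) = |-4| = 4, not a = -4.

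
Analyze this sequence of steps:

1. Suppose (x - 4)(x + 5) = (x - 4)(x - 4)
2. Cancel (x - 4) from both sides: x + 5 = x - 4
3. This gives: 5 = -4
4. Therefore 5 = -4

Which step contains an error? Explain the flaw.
Step 2: Cancel (x - 4) from both sides: x + 5 = x - 4

Step 2 cancels (x - 4) from both sides. This is only valid if (x - 4) ≠ 0, i.e., x ≠ 4. When x = 4, both sides equal zero regardless of the other factors. The correct approach requires considering x = 4 as a separate case.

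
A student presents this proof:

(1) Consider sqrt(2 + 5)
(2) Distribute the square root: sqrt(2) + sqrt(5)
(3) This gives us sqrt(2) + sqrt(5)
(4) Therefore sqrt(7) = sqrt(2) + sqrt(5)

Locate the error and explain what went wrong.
Step 2: Distribute the square root: sqrt(2) + sqrt(5)

Step 2 incorrectly 'distributes' the square root over addition. The square root function does not distribute: sqrt(a + b) ≠ sqrt(a) + sqrt(b). In fact, sqrt(2 + 5) = sqrt(7) ≈ 2.6458, while sqrt(2) + sqrt(5) ≈ 3.6503.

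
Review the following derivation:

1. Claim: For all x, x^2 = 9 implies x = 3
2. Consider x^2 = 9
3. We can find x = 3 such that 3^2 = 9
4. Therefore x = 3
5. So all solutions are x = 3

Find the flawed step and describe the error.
Step 4: Therefore x = 3

Step 4 incorrectly concludes that x = 3 is the only solution. The proof shows that x = 3 is A solution (existence), but does not show it is the ONLY solution (uniqueness). In fact, x = -3 is also a solution since (-3)^2 = 9. Finding one solution doesn't prove there are no others.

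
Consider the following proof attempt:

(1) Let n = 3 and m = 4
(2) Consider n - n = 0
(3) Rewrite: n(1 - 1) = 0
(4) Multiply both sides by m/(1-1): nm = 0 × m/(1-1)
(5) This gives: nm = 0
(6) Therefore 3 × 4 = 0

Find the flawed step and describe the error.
Step 4: Multiply both sides by m/(1-1): nm = 0 × m/(1-1)

Step 4 multiplies both sides by m/(1-1). However, 1-1 = 0, so this is multiplication by m/0, which is undefined. We cannot multiply by an undefined expression.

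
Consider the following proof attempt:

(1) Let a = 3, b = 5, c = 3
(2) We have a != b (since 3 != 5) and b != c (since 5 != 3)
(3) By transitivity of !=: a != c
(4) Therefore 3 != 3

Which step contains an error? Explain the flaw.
Step 3: By transitivity of !=: a != c

Step 3 incorrectly applies transitivity to the '!=' relation. Transitivity states: if a R b and b R c, then a R c. However, '!=' is not transitive. Counterexample: 3 != 5 and 5 != 3, but 3 = 3 (both equal 3). Transitivity holds for relations like <, <=, =, but not for !=.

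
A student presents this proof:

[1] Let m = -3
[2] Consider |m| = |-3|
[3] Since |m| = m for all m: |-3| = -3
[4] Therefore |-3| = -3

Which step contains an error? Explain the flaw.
Step 3: Since |m| = m for all m: |-3| = -3

Step 3 incorrectly states that |m| = m for all m. The correct definition is |m| = m when m >= 0, and |m| = -m when m < 0. Since -3 < 0, we have |-3| = -(-3) = 3, not -3.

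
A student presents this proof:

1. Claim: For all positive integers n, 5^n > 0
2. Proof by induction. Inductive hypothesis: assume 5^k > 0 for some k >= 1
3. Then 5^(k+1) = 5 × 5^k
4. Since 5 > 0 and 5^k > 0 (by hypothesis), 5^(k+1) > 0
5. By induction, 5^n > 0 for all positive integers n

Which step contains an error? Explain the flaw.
Step 5: By induction, 5^n > 0 for all positive integers n

Step 5 concludes the proof by induction, but no base case was ever established. A valid induction proof requires: (1) a base case proving 5^1 > 0, and (2) an inductive step showing IF 5^k > 0 THEN 5^(k+1) > 0. Steps 2-4 correctly establish the inductive step, but without the base case the conclusion in step 5 does not follow.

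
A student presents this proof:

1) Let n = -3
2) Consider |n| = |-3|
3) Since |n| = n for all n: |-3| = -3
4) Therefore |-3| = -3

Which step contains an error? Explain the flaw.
Step 3: Since |n| = n for all n: |-3| = -3

Step 3 incorrectly states that |n| = n for all n. The correct definition is |n| = n when n >= 0, and |n| = -n when n < 0. Since -3 < 0, we have |-3| = -(-3) = 3, not -3.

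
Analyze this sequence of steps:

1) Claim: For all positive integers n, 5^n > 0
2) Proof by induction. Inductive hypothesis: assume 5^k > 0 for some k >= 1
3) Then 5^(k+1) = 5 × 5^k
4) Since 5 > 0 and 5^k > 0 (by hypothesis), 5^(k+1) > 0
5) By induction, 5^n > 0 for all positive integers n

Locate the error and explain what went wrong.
Step 5: By induction, 5^n > 0 for all positive integers n

Step 5 concludes the proof by induction, but no base case was ever established. A valid induction proof requires: (1) a base case proving 5^1 > 0, and (2) an inductive step showing IF 5^k > 0 THEN 5^(k+1) > 0. Steps 2-4 correctly establish the inductive step, but without the base case the conclusion in step 5 does not follow.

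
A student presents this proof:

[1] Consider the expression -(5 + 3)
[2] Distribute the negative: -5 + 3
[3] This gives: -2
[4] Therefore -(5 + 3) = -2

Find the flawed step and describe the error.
Step 2: Distribute the negative: -5 + 3

Step 2 incorrectly distributes the negative sign. The correct distribution is -(5 + 3) = -5 - 3 = -8. The negative must be applied to both terms, not just the first. The error treats -(5 + 3) as -5 + 3, which equals -2 instead of -8.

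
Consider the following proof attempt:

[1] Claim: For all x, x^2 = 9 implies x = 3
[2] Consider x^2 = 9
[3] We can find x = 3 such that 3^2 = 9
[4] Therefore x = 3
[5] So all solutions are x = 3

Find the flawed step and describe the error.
Step 4: Therefore x = 3

Step 4 incorrectly concludes that x = 3 is the only solution. The proof shows that x = 3 is A solution (existence), but does not show it is the ONLY solution (uniqueness). In fact, x = -3 is also a solution since (-3)^2 = 9. Finding one solution doesn't prove there are no others.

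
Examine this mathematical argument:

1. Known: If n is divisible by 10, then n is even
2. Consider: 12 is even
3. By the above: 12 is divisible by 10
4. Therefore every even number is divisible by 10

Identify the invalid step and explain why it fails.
Step 3: By the above: 12 is divisible by 10

Step 3 commits the fallacy of affirming the consequent. The known fact 'divisible by 10 → even' does NOT imply 'even → divisible by 10'. That would be the converse, which is false. For example, 12 is even but 12 ÷ 10 = 1.20, which is not an integer.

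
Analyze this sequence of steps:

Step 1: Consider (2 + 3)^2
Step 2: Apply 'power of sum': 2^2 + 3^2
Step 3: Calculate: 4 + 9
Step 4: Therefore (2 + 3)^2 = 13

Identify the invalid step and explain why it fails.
Step 2: Apply 'power of sum': 2^2 + 3^2

Step 2 incorrectly applies a non-existent rule '(a+b)^n = a^n + b^n'. This is false in general. The correct expansion uses the binomial theorem. The actual value is (2 + 3)^2 = 5^2 = 25, not 13.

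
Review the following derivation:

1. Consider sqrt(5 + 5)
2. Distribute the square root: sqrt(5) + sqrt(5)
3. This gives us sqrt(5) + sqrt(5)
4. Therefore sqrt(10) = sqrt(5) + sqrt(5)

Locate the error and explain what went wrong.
Step 2: Distribute the square root: sqrt(5) + sqrt(5)

Step 2 incorrectly 'distributes' the square root over addition. The square root function does not distribute: sqrt(a + b) ≠ sqrt(a) + sqrt(b). In fact, sqrt(5 + 5) = sqrt(10) ≈ 3.1623, while sqrt(5) + sqrt(5) ≈ 4.4721.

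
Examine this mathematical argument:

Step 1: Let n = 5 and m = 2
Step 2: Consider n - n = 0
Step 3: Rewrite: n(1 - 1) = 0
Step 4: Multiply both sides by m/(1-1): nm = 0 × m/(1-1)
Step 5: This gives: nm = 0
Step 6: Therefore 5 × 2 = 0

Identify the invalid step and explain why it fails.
Step 4: Multiply both sides by m/(1-1): nm = 0 × m/(1-1)

Step 4 multiplies both sides by m/(1-1). However, 1-1 = 0, so this is multiplication by m/0, which is undefined. We cannot multiply by an undefined expression.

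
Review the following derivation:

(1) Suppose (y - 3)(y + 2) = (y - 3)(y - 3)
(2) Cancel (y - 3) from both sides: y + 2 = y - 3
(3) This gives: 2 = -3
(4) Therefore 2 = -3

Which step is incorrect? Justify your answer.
Step 2: Cancel (y - 3) from both sides: y + 2 = y - 3

Step 2 cancels (y - 3) from both sides. This is only valid if (y - 3) ≠ 0, i.e., y ≠ 3. When y = 3, both sides equal zero regardless of the other factors. The correct approach requires considering y = 3 as a separate case.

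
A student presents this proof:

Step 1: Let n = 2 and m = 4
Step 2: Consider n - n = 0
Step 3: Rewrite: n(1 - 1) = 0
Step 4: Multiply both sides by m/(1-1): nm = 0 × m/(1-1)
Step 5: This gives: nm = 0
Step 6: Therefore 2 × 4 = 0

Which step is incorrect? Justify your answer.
Step 4: Multiply both sides by m/(1-1): nm = 0 × m/(1-1)

Step 4 multiplies both sides by m/(1-1). However, 1-1 = 0, so this is multiplication by m/0, which is undefined. We cannot multiply by an undefined expression.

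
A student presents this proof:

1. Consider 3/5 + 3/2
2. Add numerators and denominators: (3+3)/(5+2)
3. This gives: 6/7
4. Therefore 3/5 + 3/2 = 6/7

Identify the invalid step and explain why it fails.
Step 2: Add numerators and denominators: (3+3)/(5+2)

Step 2 incorrectly adds fractions by separately adding numerators and denominators. This is wrong. The correct method requires a common denominator: 3/5 + 3/2 = (3×2 + 3×5)/(5×2) = 21/10 = 21/10. The method used gives 6/7, which is different.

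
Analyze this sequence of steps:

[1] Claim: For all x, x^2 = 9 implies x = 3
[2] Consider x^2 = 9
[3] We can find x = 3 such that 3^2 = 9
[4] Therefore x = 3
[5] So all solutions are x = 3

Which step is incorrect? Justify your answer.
Step 4: Therefore x = 3

Step 4 incorrectly concludes that x = 3 is the only solution. The proof shows that x = 3 is A solution (existence), but does not show it is the ONLY solution (uniqueness). In fact, x = -3 is also a solution since (-3)^2 = 9. Finding one solution doesn't prove there are no others.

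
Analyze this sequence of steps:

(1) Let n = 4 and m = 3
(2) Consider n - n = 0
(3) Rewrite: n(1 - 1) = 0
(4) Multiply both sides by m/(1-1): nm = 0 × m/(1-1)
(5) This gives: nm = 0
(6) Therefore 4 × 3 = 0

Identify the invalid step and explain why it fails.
Step 4: Multiply both sides by m/(1-1): nm = 0 × m/(1-1)

Step 4 multiplies both sides by m/(1-1). However, 1-1 = 0, so this is multiplication by m/0, which is undefined. We cannot multiply by an undefined expression.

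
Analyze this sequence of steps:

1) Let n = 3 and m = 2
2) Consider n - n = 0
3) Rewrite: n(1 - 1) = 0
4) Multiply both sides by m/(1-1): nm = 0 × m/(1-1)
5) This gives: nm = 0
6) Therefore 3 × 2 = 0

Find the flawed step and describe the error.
Step 4: Multiply both sides by m/(1-1): nm = 0 × m/(1-1)

Step 4 multiplies both sides by m/(1-1). However, 1-1 = 0, so this is multiplication by m/0, which is undefined. We cannot multiply by an undefined expression.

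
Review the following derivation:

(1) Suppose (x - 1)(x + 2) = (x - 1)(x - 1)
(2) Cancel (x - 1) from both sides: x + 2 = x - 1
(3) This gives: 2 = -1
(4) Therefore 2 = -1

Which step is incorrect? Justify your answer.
Step 2: Cancel (x - 1) from both sides: x + 2 = x - 1

Step 2 cancels (x - 1) from both sides. This is only valid if (x - 1) ≠ 0, i.e., x ≠ 1. When x = 1, both sides equal zero regardless of the other factors. The correct approach requires considering x = 1 as a separate case.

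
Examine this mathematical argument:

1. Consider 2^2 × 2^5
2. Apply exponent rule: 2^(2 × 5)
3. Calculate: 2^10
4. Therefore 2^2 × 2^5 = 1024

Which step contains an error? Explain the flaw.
Step 2: Apply exponent rule: 2^(2 × 5)

Step 2 incorrectly states that a^b × a^c = a^(b×c). The correct rule is a^b × a^c = a^(b+c). The actual value is 2^2 × 2^5 = 2^7 = 128, not 2^10 = 1024.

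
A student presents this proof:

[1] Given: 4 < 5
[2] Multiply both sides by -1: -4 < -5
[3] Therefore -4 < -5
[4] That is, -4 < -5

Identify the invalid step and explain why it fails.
Step 2: Multiply both sides by -1: -4 < -5

Step 2 multiplies both sides by -1 but fails to reverse the inequality sign. When multiplying (or dividing) an inequality by a negative number, the direction must be reversed. Since 4 < 5, we should get -4 > -5, i.e., -4 > -5.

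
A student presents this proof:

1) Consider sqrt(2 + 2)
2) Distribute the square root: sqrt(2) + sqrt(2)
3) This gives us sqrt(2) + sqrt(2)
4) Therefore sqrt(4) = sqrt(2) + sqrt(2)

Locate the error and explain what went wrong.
Step 2: Distribute the square root: sqrt(2) + sqrt(2)

Step 2 incorrectly 'distributes' the square root over addition. The square root function does not distribute: sqrt(a + b) ≠ sqrt(a) + sqrt(b). In fact, sqrt(2 + 2) = sqrt(4) ≈ 2.0000, while sqrt(2) + sqrt(2) ≈ 2.8284.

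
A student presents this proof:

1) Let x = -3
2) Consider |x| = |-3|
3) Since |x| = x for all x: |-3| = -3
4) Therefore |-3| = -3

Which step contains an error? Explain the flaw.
Step 3: Since |x| = x for all x: |-3| = -3

Step 3 incorrectly states that |x| = x for all x. The correct definition is |x| = x when x >= 0, and |x| = -x when x < 0. Since -3 < 0, we have |-3| = -(-3) = 3, not -3.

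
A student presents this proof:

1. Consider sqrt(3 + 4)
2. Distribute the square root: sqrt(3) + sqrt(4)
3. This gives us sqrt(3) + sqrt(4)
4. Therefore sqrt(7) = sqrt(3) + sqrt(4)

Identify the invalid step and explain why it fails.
Step 2: Distribute the square root: sqrt(3) + sqrt(4)

Step 2 incorrectly 'distributes' the square root over addition. The square root function does not distribute: sqrt(a + b) ≠ sqrt(a) + sqrt(b). In fact, sqrt(3 + 4) = sqrt(7) ≈ 2.6458, while sqrt(3) + sqrt(4) ≈ 3.7321.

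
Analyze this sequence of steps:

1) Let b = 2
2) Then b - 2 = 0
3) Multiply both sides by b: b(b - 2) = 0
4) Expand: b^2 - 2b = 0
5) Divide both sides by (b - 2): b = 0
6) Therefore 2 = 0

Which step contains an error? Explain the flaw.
Step 5: Divide both sides by (b - 2): b = 0

Step 5 divides both sides by (b - 2). However, since b = 2, we have (b - 2) = 0. Division by zero is undefined, making this step invalid.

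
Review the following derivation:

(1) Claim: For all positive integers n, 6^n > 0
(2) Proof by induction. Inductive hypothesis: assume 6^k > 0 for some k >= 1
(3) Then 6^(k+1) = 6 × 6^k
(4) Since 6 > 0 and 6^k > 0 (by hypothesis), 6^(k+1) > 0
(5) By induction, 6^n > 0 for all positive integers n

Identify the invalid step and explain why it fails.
Step 5: By induction, 6^n > 0 for all positive integers n

Step 5 concludes the proof by induction, but no base case was ever established. A valid induction proof requires: (1) a base case proving 6^1 > 0, and (2) an inductive step showing IF 6^k > 0 THEN 6^(k+1) > 0. Steps 2-4 correctly establish the inductive step, but without the base case the conclusion in step 5 does not follow.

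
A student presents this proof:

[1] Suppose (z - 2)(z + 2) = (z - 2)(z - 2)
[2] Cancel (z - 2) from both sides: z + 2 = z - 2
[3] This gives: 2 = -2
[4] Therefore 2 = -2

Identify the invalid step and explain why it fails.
Step 2: Cancel (z - 2) from both sides: z + 2 = z - 2

Step 2 cancels (z - 2) from both sides. This is only valid if (z - 2) ≠ 0, i.e., z ≠ 2. When z = 2, both sides equal zero regardless of the other factors. The correct approach requires considering z = 2 as a separate case.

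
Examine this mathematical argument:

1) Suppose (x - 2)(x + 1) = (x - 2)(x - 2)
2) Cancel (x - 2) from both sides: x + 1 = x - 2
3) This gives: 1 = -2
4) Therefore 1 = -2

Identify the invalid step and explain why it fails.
Step 2: Cancel (x - 2) from both sides: x + 1 = x - 2

Step 2 cancels (x - 2) from both sides. This is only valid if (x - 2) ≠ 0, i.e., x ≠ 2. When x = 2, both sides equal zero regardless of the other factors. The correct approach requires considering x = 2 as a separate case.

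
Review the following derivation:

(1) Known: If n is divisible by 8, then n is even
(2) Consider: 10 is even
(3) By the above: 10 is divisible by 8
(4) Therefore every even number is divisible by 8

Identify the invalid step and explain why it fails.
Step 3: By the above: 10 is divisible by 8

Step 3 commits the fallacy of affirming the consequent. The known fact 'divisible by 8 → even' does NOT imply 'even → divisible by 8'. That would be the converse, which is false. For example, 10 is even but 10 ÷ 8 = 1.25, which is not an integer.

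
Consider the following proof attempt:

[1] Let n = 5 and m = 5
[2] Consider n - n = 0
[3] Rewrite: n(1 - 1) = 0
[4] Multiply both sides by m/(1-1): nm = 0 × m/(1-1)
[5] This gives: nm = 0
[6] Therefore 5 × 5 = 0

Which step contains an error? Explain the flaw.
Step 4: Multiply both sides by m/(1-1): nm = 0 × m/(1-1)

Step 4 multiplies both sides by m/(1-1). However, 1-1 = 0, so this is multiplication by m/0, which is undefined. We cannot multiply by an undefined expression.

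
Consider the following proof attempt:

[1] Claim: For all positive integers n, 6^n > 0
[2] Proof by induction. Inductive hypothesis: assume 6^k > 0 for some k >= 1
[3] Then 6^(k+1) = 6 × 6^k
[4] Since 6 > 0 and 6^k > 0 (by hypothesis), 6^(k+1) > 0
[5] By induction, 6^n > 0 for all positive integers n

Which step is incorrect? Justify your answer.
Step 5: By induction, 6^n > 0 for all positive integers n

Step 5 concludes the proof by induction, but no base case was ever established. A valid induction proof requires: (1) a base case proving 6^1 > 0, and (2) an inductive step showing IF 6^k > 0 THEN 6^(k+1) > 0. Steps 2-4 correctly establish the inductive step, but without the base case the conclusion in step 5 does not follow.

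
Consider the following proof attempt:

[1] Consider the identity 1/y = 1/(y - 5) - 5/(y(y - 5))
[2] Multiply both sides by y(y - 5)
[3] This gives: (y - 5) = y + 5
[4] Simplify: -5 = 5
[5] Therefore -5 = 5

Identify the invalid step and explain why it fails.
Step 3: This gives: (y - 5) = y + 5

Step 3 makes a sign error when clearing denominators. Multiplying -5/(y(y - 5)) by y(y - 5) gives -5, not +5. The correct result is (y - 5) = y - 5, which is trivially true, not (y - 5) = y + 5. (Step 1 is a valid identity: 1/(y - 5) - 5/(y(y - 5)) = (y - 5)/(y(y - 5)) = 1/y.)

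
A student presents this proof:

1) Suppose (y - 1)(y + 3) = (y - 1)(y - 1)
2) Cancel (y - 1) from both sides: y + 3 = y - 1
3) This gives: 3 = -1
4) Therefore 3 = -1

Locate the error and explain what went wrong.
Step 2: Cancel (y - 1) from both sides: y + 3 = y - 1

Step 2 cancels (y - 1) from both sides. This is only valid if (y - 1) ≠ 0, i.e., y ≠ 1. When y = 1, both sides equal zero regardless of the other factors. The correct approach requires considering y = 1 as a separate case.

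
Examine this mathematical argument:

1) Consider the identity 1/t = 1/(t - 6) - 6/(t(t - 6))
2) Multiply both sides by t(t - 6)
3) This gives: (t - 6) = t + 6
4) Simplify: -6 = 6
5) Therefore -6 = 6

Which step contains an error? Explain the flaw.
Step 3: This gives: (t - 6) = t + 6

Step 3 makes a sign error when clearing denominators. Multiplying -6/(t(t - 6)) by t(t - 6) gives -6, not +6. The correct result is (t - 6) = t - 6, which is trivially true, not (t - 6) = t + 6. (Step 1 is a valid identity: 1/(t - 6) - 6/(t(t - 6)) = (t - 6)/(t(t - 6)) = 1/t.)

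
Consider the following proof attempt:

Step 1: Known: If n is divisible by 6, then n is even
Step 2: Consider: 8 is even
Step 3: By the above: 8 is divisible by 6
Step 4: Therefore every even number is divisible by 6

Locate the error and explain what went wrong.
Step 3: By the above: 8 is divisible by 6

Step 3 commits the fallacy of affirming the consequent. The known fact 'divisible by 6 → even' does NOT imply 'even → divisible by 6'. That would be the converse, which is false. For example, 8 is even but 8 ÷ 6 = 1.33, which is not an integer.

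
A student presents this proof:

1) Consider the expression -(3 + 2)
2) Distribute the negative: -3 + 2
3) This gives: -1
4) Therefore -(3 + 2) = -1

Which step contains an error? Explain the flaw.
Step 2: Distribute the negative: -3 + 2

Step 2 incorrectly distributes the negative sign. The correct distribution is -(3 + 2) = -3 - 2 = -5. The negative must be applied to both terms, not just the first. The error treats -(3 + 2) as -3 + 2, which equals -1 instead of -5.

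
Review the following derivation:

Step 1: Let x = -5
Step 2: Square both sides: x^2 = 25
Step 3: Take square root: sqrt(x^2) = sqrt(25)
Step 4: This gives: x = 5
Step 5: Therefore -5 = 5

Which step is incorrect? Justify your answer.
Step 4: This gives: x = 5

Step 4 incorrectly states that sqrt(x^2) = x. The correct identity is sqrt(x^2) = |x|. Since x = -5 < 0, we have sqrt(x^2) = |-5| = 5, not x = -5.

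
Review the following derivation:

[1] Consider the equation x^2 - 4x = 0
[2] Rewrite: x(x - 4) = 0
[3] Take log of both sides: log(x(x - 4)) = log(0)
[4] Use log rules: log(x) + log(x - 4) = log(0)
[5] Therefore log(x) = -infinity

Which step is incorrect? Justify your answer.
Step 3: Take log of both sides: log(x(x - 4)) = log(0)

Step 3 takes the logarithm of both sides, resulting in log(0) on the right side. The logarithm is only defined for positive numbers; log(0) is undefined (approaches negative infinity). This operation is invalid.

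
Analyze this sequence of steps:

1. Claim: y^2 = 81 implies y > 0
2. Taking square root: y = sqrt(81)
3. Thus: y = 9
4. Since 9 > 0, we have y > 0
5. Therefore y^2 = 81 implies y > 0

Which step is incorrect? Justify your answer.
Step 2: Taking square root: y = sqrt(81)

Step 2 takes the square root and assumes the positive root only. The equation y^2 = 81 actually has two solutions: y = 9 and y = -9. The proof silently assumes y > 0 without justification, then uses this assumption to conclude y > 0, which is circular. The counterexample y = -9 shows the claim is false.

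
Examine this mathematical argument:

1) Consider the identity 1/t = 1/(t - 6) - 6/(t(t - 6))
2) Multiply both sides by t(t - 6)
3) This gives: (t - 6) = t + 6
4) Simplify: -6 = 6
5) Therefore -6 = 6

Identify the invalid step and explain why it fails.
Step 3: This gives: (t - 6) = t + 6

Step 3 makes a sign error when clearing denominators. Multiplying -6/(t(t - 6)) by t(t - 6) gives -6, not +6. The correct result is (t - 6) = t - 6, which is trivially true, not (t - 6) = t + 6. (Step 1 is a valid identity: 1/(t - 6) - 6/(t(t - 6)) = (t - 6)/(t(t - 6)) = 1/t.)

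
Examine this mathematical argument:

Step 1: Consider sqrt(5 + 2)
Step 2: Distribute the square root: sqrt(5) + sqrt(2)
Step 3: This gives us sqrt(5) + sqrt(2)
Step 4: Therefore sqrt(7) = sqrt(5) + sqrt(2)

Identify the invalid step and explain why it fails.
Step 2: Distribute the square root: sqrt(5) + sqrt(2)

Step 2 incorrectly 'distributes' the square root over addition. The square root function does not distribute: sqrt(a + b) ≠ sqrt(a) + sqrt(b). In fact, sqrt(5 + 2) = sqrt(7) ≈ 2.6458, while sqrt(5) + sqrt(2) ≈ 3.6503.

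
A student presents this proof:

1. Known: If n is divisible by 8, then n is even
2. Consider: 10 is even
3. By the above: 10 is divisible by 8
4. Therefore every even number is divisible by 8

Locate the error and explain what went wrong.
Step 3: By the above: 10 is divisible by 8

Step 3 commits the fallacy of affirming the consequent. The known fact 'divisible by 8 → even' does NOT imply 'even → divisible by 8'. That would be the converse, which is false. For example, 10 is even but 10 ÷ 8 = 1.25, which is not an integer.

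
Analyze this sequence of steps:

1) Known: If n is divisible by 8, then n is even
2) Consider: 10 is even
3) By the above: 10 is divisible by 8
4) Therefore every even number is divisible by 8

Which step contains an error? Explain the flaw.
Step 3: By the above: 10 is divisible by 8

Step 3 commits the fallacy of affirming the consequent. The known fact 'divisible by 8 → even' does NOT imply 'even → divisible by 8'. That would be the converse, which is false. For example, 10 is even but 10 ÷ 8 = 1.25, which is not an integer.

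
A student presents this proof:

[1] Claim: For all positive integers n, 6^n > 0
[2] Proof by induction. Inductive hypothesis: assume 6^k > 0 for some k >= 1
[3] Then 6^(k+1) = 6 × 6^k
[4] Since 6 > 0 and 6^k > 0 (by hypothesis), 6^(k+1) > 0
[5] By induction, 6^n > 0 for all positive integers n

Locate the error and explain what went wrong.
Step 5: By induction, 6^n > 0 for all positive integers n

Step 5 concludes the proof by induction, but no base case was ever established. A valid induction proof requires: (1) a base case proving 6^1 > 0, and (2) an inductive step showing IF 6^k > 0 THEN 6^(k+1) > 0. Steps 2-4 correctly establish the inductive step, but without the base case the conclusion in step 5 does not follow.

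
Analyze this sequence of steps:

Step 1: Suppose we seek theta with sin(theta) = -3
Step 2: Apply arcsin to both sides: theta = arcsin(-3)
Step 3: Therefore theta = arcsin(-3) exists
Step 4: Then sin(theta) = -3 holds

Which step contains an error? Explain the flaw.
Step 2: Apply arcsin to both sides: theta = arcsin(-3)

Step 2 applies arcsin to -3. However, arcsin(x) is only defined for x in [-1, 1] because sin(theta) can only produce values in that range. Since |-3| > 1, arcsin(-3) is undefined. There is no angle whose sine equals -3.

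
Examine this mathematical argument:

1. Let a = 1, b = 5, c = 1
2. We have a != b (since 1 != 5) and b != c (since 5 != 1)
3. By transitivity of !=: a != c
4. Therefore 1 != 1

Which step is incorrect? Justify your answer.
Step 3: By transitivity of !=: a != c

Step 3 incorrectly applies transitivity to the '!=' relation. Transitivity states: if a R b and b R c, then a R c. However, '!=' is not transitive. Counterexample: 1 != 5 and 5 != 1, but 1 = 1 (both equal 1). Transitivity holds for relations like <, <=, =, but not for !=.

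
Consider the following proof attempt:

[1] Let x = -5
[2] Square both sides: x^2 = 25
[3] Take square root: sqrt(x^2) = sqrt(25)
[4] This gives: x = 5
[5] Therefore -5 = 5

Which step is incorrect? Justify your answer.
Step 4: This gives: x = 5

Step 4 incorrectly states that sqrt(x^2) = x. The correct identity is sqrt(x^2) = |x|. Since x = -5 < 0, we have sqrt(x^2) = |-5| = 5, not x = -5.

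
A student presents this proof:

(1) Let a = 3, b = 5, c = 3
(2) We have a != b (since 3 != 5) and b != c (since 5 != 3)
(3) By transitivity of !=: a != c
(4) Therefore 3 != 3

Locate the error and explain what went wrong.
Step 3: By transitivity of !=: a != c

Step 3 incorrectly applies transitivity to the '!=' relation. Transitivity states: if a R b and b R c, then a R c. However, '!=' is not transitive. Counterexample: 3 != 5 and 5 != 3, but 3 = 3 (both equal 3). Transitivity holds for relations like <, <=, =, but not for !=.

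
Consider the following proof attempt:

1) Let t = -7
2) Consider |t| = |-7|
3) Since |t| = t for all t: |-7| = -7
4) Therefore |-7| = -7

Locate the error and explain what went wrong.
Step 3: Since |t| = t for all t: |-7| = -7

Step 3 incorrectly states that |t| = t for all t. The correct definition is |t| = t when t >= 0, and |t| = -t when t < 0. Since -7 < 0, we have |-7| = -(-7) = 7, not -7.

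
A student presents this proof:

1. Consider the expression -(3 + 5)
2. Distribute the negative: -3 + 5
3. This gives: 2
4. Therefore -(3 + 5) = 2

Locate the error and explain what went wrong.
Step 2: Distribute the negative: -3 + 5

Step 2 incorrectly distributes the negative sign. The correct distribution is -(3 + 5) = -3 - 5 = -8. The negative must be applied to both terms, not just the first. The error treats -(3 + 5) as -3 + 5, which equals 2 instead of -8.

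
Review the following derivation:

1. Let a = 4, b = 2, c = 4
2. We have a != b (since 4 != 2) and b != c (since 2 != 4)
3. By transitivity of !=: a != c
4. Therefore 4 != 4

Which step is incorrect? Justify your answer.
Step 3: By transitivity of !=: a != c

Step 3 incorrectly applies transitivity to the '!=' relation. Transitivity states: if a R b and b R c, then a R c. However, '!=' is not transitive. Counterexample: 4 != 2 and 2 != 4, but 4 = 4 (both equal 4). Transitivity holds for relations like <, <=, =, but not for !=.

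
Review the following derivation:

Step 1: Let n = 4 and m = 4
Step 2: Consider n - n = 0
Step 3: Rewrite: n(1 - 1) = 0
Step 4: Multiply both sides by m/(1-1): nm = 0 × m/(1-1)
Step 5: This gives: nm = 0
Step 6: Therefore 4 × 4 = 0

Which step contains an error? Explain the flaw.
Step 4: Multiply both sides by m/(1-1): nm = 0 × m/(1-1)

Step 4 multiplies both sides by m/(1-1). However, 1-1 = 0, so this is multiplication by m/0, which is undefined. We cannot multiply by an undefined expression.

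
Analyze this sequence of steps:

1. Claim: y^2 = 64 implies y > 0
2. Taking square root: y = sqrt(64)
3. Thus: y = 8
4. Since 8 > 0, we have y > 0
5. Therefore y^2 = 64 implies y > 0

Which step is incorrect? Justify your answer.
Step 2: Taking square root: y = sqrt(64)

Step 2 takes the square root and assumes the positive root only. The equation y^2 = 64 actually has two solutions: y = 8 and y = -8. The proof silently assumes y > 0 without justification, then uses this assumption to conclude y > 0, which is circular. The counterexample y = -8 shows the claim is false.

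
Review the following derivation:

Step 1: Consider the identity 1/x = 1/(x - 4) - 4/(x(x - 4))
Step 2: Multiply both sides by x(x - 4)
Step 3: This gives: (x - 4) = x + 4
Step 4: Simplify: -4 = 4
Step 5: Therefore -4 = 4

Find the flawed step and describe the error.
Step 3: This gives: (x - 4) = x + 4

Step 3 makes a sign error when clearing denominators. Multiplying -4/(x(x - 4)) by x(x - 4) gives -4, not +4. The correct result is (x - 4) = x - 4, which is trivially true, not (x - 4) = x + 4. (Step 1 is a valid identity: 1/(x - 4) - 4/(x(x - 4)) = (x - 4)/(x(x - 4)) = 1/x.)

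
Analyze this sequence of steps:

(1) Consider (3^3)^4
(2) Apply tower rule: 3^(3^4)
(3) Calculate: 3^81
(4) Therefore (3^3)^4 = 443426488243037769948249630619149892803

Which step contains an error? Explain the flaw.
Step 2: Apply tower rule: 3^(3^4)

Step 2 incorrectly states that (a^b)^c = a^(b^c). The correct rule is (a^b)^c = a^(b×c). The actual value is (3^3)^4 = 3^12 = 531441, not 3^81 = 443426488243037769948249630619149892803.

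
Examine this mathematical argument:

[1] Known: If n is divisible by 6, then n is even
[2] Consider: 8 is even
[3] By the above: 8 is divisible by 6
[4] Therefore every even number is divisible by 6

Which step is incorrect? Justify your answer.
Step 3: By the above: 8 is divisible by 6

Step 3 commits the fallacy of affirming the consequent. The known fact 'divisible by 6 → even' does NOT imply 'even → divisible by 6'. That would be the converse, which is false. For example, 8 is even but 8 ÷ 6 = 1.33, which is not an integer.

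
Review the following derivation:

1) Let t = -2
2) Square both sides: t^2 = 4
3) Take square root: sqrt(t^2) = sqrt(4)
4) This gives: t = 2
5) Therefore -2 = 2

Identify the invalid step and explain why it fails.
Step 4: This gives: t = 2

Step 4 incorrectly states that sqrt(t^2) = t. The correct identity is sqrt(t^2) = |t|. Since t = -2 < 0, we have sqrt(t^2) = |-2| = 2, not t = -2.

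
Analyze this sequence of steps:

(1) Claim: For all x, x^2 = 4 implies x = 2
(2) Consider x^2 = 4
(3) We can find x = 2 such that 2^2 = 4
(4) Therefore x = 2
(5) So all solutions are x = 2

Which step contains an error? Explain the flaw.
Step 4: Therefore x = 2

Step 4 incorrectly concludes that x = 2 is the only solution. The proof shows that x = 2 is A solution (existence), but does not show it is the ONLY solution (uniqueness). In fact, x = -2 is also a solution since (-2)^2 = 4. Finding one solution doesn't prove there are no others.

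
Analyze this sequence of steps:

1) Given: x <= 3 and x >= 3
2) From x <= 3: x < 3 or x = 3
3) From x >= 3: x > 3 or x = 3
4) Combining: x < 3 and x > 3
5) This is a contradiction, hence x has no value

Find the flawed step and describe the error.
Step 4: Combining: x < 3 and x > 3

Step 4 incorrectly combines the conditions. From x <= 3 and x >= 3, the intersection is x = 3. The error treats the 'or' cases as 'and' requirements. The correct conclusion is that x = 3 is the unique solution, not that no solution exists.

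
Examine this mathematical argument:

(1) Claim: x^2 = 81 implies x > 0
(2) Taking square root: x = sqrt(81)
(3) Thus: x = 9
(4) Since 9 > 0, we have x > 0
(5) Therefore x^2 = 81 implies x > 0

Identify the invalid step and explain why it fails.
Step 2: Taking square root: x = sqrt(81)

Step 2 takes the square root and assumes the positive root only. The equation x^2 = 81 actually has two solutions: x = 9 and x = -9. The proof silently assumes x > 0 without justification, then uses this assumption to conclude x > 0, which is circular. The counterexample x = -9 shows the claim is false.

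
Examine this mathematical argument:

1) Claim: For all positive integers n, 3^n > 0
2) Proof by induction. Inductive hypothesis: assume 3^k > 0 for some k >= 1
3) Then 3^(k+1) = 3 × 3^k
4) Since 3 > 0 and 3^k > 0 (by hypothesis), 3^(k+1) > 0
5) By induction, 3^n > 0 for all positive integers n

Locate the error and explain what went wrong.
Step 5: By induction, 3^n > 0 for all positive integers n

Step 5 concludes the proof by induction, but no base case was ever established. A valid induction proof requires: (1) a base case proving 3^1 > 0, and (2) an inductive step showing IF 3^k > 0 THEN 3^(k+1) > 0. Steps 2-4 correctly establish the inductive step, but without the base case the conclusion in step 5 does not follow.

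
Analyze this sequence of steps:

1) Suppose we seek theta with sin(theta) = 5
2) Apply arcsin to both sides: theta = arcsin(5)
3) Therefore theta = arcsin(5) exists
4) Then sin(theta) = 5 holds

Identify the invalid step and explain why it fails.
Step 2: Apply arcsin to both sides: theta = arcsin(5)

Step 2 applies arcsin to 5. However, arcsin(x) is only defined for x in [-1, 1] because sin(theta) can only produce values in that range. Since |5| > 1, arcsin(5) is undefined. There is no angle whose sine equals 5.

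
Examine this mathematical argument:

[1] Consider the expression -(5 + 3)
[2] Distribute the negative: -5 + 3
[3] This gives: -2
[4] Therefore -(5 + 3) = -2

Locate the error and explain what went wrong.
Step 2: Distribute the negative: -5 + 3

Step 2 incorrectly distributes the negative sign. The correct distribution is -(5 + 3) = -5 - 3 = -8. The negative must be applied to both terms, not just the first. The error treats -(5 + 3) as -5 + 3, which equals -2 instead of -8.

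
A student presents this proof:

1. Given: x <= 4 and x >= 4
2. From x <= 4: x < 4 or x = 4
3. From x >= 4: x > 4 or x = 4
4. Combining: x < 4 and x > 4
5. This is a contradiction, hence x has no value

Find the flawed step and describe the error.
Step 4: Combining: x < 4 and x > 4

Step 4 incorrectly combines the conditions. From x <= 4 and x >= 4, the intersection is x = 4. The error treats the 'or' cases as 'and' requirements. The correct conclusion is that x = 4 is the unique solution, not that no solution exists.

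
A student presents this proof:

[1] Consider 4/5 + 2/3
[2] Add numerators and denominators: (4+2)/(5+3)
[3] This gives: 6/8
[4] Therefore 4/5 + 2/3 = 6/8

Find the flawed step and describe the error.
Step 2: Add numerators and denominators: (4+2)/(5+3)

Step 2 incorrectly adds fractions by separately adding numerators and denominators. This is wrong. The correct method requires a common denominator: 4/5 + 2/3 = (4×3 + 2×5)/(5×3) = 22/15 = 22/15. The method used gives 6/8, which is different.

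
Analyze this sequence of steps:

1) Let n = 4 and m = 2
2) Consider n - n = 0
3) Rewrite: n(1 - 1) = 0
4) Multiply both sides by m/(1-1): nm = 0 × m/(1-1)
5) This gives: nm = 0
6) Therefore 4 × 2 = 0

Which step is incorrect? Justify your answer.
Step 4: Multiply both sides by m/(1-1): nm = 0 × m/(1-1)

Step 4 multiplies both sides by m/(1-1). However, 1-1 = 0, so this is multiplication by m/0, which is undefined. We cannot multiply by an undefined expression.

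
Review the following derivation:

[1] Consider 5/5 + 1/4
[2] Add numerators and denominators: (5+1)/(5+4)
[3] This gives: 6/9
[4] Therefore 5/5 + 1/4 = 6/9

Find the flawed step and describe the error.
Step 2: Add numerators and denominators: (5+1)/(5+4)

Step 2 incorrectly adds fractions by separately adding numerators and denominators. This is wrong. The correct method requires a common denominator: 5/5 + 1/4 = (5×4 + 1×5)/(5×4) = 25/20 = 5/4. The method used gives 6/9, which is different.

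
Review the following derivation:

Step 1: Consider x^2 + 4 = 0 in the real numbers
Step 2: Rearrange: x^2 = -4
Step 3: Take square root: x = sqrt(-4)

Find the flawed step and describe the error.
Step 3: Take square root: x = sqrt(-4)

Step 3 takes the square root of -4, which is negative. In the real number system, the square root of a negative number is undefined. The equation x^2 + 4 = 0 has no real solutions. Square roots of negative numbers only exist in the complex numbers.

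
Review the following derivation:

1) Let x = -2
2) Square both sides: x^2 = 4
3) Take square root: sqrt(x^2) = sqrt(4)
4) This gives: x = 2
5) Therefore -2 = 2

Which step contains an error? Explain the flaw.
Step 4: This gives: x = 2

Step 4 incorrectly states that sqrt(x^2) = x. The correct identity is sqrt(x^2) = |x|. Since x = -2 < 0, we have sqrt(x^2) = |-2| = 2, not x = -2.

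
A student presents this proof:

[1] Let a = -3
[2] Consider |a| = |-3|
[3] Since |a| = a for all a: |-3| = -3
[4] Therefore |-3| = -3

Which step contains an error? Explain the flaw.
Step 3: Since |a| = a for all a: |-3| = -3

Step 3 incorrectly states that |a| = a for all a. The correct definition is |a| = a when a >= 0, and |a| = -a when a < 0. Since -3 < 0, we have |-3| = -(-3) = 3, not -3.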